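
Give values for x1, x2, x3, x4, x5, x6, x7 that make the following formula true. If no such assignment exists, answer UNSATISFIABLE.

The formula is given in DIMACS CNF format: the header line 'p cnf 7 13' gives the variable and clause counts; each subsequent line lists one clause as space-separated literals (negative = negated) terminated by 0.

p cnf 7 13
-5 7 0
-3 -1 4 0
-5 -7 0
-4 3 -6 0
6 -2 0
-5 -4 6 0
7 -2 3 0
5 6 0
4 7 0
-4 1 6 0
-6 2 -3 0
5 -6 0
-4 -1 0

Suppose x5 = False.
Unit clause (x6) forces x6 = True.
But (¬x6) is also a unit clause — contradiction.
That branch fails; take x5 = True instead.
Unit clause (x7) forces x7 = True.
But (¬x7) is also a unit clause — contradiction.
Both values of x5 lead to a conflict.

UNSATISFIABLE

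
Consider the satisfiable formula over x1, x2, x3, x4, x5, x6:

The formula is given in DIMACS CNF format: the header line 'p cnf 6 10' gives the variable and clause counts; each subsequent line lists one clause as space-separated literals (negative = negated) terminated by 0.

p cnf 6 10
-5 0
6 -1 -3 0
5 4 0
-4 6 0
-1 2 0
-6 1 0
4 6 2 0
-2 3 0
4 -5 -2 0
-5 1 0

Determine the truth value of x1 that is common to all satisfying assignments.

Suppose x1 = False.
(¬x5) alone gives x5 = False.
(x4) alone gives x4 = True.
(x6) alone gives x6 = True.
Now (¬x6) is unsatisfied and unit — conflict.
So every satisfying assignment has x1 = True.

True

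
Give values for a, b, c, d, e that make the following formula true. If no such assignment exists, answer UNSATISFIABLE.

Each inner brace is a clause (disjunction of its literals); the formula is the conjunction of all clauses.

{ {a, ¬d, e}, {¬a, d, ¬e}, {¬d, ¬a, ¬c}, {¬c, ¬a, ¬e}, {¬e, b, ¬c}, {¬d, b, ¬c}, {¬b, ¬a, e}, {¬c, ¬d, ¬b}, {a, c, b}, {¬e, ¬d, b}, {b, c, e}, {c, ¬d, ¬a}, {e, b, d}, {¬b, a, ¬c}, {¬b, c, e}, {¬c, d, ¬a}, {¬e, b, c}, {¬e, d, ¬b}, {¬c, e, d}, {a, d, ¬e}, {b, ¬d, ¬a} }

a=False; b=True; c=False; d=True; e=True

Suppose a = False.
Suppose d = True.
(e) alone gives e = True.
(b) alone gives b = True.
(¬c) alone gives c = False.
All clauses are satisfied.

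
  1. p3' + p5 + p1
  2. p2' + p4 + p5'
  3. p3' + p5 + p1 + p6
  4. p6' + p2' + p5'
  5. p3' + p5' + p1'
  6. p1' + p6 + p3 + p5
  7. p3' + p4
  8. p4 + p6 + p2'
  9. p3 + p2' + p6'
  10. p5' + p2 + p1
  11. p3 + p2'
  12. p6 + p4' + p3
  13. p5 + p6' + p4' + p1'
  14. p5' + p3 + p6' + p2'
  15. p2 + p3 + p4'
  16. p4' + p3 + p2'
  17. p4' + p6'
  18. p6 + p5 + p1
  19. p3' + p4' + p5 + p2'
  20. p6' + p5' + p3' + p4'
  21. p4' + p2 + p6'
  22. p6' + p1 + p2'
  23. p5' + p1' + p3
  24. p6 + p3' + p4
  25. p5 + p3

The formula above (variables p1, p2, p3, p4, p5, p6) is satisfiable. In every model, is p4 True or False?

Suppose p4 = 0.
(p3') alone gives p3 = 0.
(p2') alone gives p2 = 0.
(p5) alone gives p5 = 1.
(p1) alone gives p1 = 1.
But (p1') is also a unit clause — contradiction.
So every satisfying assignment has p4 = True.

True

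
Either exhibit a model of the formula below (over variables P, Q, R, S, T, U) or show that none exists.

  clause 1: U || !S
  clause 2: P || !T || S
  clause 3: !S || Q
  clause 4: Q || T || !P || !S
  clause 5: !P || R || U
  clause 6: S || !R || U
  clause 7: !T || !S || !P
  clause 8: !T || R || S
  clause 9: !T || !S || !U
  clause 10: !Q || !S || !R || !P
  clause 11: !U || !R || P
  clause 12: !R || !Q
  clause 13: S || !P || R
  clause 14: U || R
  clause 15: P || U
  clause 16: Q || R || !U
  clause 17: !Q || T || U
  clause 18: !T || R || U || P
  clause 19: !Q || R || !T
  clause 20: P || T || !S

Case U = true:
Case S = false:
Case P = true:
(R) alone gives R = true.
(!Q) alone gives Q = false.
No clause remains; T is free.

P=true, Q=false, R=true, S=false, T=false, U=true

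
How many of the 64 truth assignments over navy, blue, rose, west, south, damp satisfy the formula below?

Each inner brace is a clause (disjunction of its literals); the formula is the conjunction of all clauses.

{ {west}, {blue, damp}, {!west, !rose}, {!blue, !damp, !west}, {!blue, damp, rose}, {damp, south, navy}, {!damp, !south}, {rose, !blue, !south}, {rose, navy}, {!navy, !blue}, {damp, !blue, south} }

There are 2^6 = 64 truth assignments over (navy, blue, rose, west, south, damp).
Split on damp. With damp = true, the clauses containing damp are satisfied and !damp drops from the rest; 1 of the 2^5 = 32 assignments to the other variables satisfy what remains.
With damp = false, by the same count on the reduced clause set, 0 assignments work.
(One model: navy=T, blue=F, rose=F, west=T, south=F, damp=T.)
Total: 1 + 0 = 1.

1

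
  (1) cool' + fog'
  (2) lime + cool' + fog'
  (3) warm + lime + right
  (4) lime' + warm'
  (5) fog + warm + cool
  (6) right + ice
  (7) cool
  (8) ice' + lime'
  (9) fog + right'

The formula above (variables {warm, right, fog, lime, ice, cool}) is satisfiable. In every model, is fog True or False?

Suppose fog = 1.
From the singleton clause (cool'), cool = 0.
But (cool) is also a unit clause — contradiction.
So every satisfying assignment has fog = False.

False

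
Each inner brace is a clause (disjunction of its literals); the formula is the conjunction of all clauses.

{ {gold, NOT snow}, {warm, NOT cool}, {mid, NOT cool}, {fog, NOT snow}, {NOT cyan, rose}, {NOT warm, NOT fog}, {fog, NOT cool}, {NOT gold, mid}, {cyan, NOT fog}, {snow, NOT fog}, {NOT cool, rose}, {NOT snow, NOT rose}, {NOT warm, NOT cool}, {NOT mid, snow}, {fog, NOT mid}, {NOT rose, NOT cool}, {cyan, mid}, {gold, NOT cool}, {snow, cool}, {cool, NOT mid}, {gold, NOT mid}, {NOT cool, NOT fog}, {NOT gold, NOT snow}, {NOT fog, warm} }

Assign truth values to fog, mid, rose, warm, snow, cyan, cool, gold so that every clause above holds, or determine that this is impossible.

Case gold = true:
Unit clause (mid) forces mid = true.
Unit clause (snow) forces snow = true.
But (NOT snow) is also a unit clause — contradiction.
So gold must be the other value — set gold = false.
Unit clause (NOT snow) forces snow = false.
Unit clause (NOT fog) forces fog = false.
Unit clause (NOT cool) forces cool = false.
But (cool) is also a unit clause — contradiction.
Both values of gold lead to a conflict.

UNSATISFIABLE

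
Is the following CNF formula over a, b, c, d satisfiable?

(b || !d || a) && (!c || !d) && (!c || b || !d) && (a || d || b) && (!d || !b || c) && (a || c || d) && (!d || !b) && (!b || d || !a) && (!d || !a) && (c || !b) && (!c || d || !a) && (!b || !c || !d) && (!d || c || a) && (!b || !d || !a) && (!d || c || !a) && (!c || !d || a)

Suppose c = false.
The clause (!b) is unit, so b = false.
Suppose d = false.
The clause (a) is unit, so a = true.
Every clause now holds.
A satisfying assignment: a: true; b: false; c: false; d: false.

Yes, satisfiable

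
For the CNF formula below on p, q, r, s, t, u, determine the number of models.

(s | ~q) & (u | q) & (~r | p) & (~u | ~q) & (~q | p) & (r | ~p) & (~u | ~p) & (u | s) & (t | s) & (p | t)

4

There are 2^6 = 64 truth assignments over (p, q, r, s, t, u).
Split on p. With p = 1, the clauses containing p are satisfied and ~p drops from the rest; 2 of the 2^5 = 32 assignments to the other variables satisfy what remains.
With p = 0, by the same count on the reduced clause set, 2 assignments work.
(One model: p=F, q=F, r=F, s=F, t=T, u=T.)
Total: 2 + 2 = 4.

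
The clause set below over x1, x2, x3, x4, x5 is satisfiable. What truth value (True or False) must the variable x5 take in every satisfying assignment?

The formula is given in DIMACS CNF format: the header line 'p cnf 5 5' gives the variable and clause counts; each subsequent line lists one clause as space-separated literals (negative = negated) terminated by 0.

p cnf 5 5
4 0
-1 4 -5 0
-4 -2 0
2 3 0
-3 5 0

True

Suppose x5 = False.
The clause (x4) is unit, so x4 = True.
The clause (¬x2) is unit, so x2 = False.
The clause (x3) is unit, so x3 = True.
That conflicts with the unit clause (¬x3).
So every satisfying assignment has x5 = True.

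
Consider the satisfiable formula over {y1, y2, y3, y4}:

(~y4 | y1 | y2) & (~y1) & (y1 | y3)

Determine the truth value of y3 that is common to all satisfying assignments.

True

Suppose y3 = 0.
The clause (~y1) is unit, so y1 = 0.
But (y1) is also a unit clause — contradiction.
So every satisfying assignment has y3 = True.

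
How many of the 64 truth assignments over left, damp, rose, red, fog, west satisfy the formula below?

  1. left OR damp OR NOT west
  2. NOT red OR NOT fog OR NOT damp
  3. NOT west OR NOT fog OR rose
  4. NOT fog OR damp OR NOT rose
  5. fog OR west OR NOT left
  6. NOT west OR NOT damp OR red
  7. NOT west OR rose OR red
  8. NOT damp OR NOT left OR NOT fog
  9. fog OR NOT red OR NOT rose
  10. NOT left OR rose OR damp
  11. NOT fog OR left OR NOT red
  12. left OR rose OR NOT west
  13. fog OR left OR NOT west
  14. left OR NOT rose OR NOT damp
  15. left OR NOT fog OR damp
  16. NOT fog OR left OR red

There are 2^6 = 64 truth assignments over (left, damp, rose, red, fog, west).
Split on damp. With damp = true, the clauses containing damp are satisfied and NOT damp drops from the rest; 3 of the 2^5 = 32 assignments to the other variables satisfy what remains.
With damp = false, by the same count on the reduced clause set, 4 assignments work.
Total: 3 + 4 = 7.

7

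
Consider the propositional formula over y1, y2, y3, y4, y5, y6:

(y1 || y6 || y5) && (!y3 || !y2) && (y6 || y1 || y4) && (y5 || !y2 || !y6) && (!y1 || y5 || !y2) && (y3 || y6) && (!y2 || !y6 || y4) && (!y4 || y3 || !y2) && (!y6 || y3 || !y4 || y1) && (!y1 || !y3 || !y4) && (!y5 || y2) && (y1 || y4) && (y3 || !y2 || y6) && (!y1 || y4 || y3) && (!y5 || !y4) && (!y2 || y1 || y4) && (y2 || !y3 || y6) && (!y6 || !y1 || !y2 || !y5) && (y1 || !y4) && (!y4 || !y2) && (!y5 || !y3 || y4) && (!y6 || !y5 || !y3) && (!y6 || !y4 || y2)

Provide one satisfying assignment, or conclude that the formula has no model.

Case y3 = true:
Unit clause (!y2) forces y2 = false.
Unit clause (!y5) forces y5 = false.
Unit clause (y6) forces y6 = true.
Unit clause (!y4) forces y4 = false.
Unit clause (y1) forces y1 = true.
This assignment satisfies each clause.

y1: true; y2: false; y3: true; y4: false; y5: false; y6: true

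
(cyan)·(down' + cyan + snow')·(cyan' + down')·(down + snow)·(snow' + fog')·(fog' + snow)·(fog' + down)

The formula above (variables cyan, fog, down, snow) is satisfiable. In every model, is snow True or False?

Suppose snow = 0.
Unit clause (cyan) forces cyan = 1.
Unit clause (down') forces down = 0.
But (down) is also a unit clause — contradiction.
So every satisfying assignment has snow = True.

True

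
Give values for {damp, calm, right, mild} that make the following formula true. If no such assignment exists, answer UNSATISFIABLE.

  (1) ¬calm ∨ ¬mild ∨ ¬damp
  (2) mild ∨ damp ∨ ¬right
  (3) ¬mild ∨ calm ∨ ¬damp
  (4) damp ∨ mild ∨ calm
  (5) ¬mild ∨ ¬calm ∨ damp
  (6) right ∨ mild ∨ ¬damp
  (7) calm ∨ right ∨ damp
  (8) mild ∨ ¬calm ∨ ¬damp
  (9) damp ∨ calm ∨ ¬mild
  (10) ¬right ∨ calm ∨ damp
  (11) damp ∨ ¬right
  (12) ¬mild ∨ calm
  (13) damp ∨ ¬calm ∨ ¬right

Case damp = False:
The clause (¬right) is unit, so right = False.
The clause (calm) is unit, so calm = True.
The clause (¬mild) is unit, so mild = False.
All clauses are satisfied.

damp=False; calm=True; right=False; mild=False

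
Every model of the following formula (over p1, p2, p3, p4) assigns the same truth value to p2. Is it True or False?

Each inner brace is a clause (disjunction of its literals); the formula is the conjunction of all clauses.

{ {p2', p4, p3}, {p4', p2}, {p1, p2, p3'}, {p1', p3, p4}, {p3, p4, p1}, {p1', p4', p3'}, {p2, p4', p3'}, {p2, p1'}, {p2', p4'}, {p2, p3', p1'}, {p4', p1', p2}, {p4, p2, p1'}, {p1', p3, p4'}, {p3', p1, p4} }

True

Suppose p2 = 0.
Unit clause (p4') forces p4 = 0.
Unit clause (p1') forces p1 = 0.
Unit clause (p3') forces p3 = 0.
That conflicts with the unit clause (p3).
So every satisfying assignment has p2 = True.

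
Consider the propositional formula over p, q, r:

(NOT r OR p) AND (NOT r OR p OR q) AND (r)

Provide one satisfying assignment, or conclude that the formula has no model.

p: true,  q: true,  r: true

Unit clause (r) forces r = true.
Unit clause (p) forces p = true.
All clauses hold; q can take either value.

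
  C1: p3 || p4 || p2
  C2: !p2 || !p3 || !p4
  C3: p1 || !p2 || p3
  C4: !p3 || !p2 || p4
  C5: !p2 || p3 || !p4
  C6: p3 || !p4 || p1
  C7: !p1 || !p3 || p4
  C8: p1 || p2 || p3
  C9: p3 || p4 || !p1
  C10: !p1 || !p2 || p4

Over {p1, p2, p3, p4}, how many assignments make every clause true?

There are 2^4 = 16 truth assignments over (p1, p2, p3, p4).
Check each against the 10 clauses (columns in the order p1, p2, p3, p4):
  F F F F  ✗ fails (p3 || p4 || p2)
  F F F T  ✗ fails (p3 || !p4 || p1)
  F F T F  ✓ satisfies all
  F F T T  ✓ satisfies all
  F T F F  ✗ fails (p1 || !p2 || p3)
  F T F T  ✗ fails (p1 || !p2 || p3)
  F T T F  ✗ fails (!p3 || !p2 || p4)
  F T T T  ✗ fails (!p2 || !p3 || !p4)
  T F F F  ✗ fails (p3 || p4 || p2)
  T F F T  ✓ satisfies all
  T F T F  ✗ fails (!p1 || !p3 || p4)
  T F T T  ✓ satisfies all
  T T F F  ✗ fails (p3 || p4 || !p1)
  T T F T  ✗ fails (!p2 || p3 || !p4)
  T T T F  ✗ fails (!p3 || !p2 || p4)
  T T T T  ✗ fails (!p2 || !p3 || !p4)
4 of the 16 rows are models.

4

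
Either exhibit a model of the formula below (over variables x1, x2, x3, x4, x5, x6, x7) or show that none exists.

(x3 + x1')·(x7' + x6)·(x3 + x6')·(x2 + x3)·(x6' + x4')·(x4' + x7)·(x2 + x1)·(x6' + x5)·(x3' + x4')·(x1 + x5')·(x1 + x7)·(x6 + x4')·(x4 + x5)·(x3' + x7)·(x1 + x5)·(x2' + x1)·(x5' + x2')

x1 ↦ 1,  x2 ↦ 0,  x3 ↦ 1,  x4 ↦ 0,  x5 ↦ 1,  x6 ↦ 1,  x7 ↦ 1

Suppose x3 = 1.
Unit clause (x4') forces x4 = 0.
Unit clause (x5) forces x5 = 1.
Unit clause (x1) forces x1 = 1.
Unit clause (x7) forces x7 = 1.
Unit clause (x6) forces x6 = 1.
Unit clause (x2') forces x2 = 0.
This assignment satisfies each clause.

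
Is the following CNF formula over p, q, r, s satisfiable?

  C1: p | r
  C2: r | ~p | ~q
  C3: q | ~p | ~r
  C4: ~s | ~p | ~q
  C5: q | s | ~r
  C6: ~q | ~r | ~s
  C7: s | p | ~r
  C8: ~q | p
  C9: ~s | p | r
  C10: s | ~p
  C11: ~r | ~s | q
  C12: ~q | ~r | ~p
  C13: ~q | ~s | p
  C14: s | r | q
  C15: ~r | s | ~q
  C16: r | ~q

Branch on p: set p = 1.
(s) alone gives s = 1.
(~q) alone gives q = 0.
(~r) alone gives r = 0.
Every clause now holds.
A satisfying assignment: p: 1,  q: 0,  r: 0,  s: 1.

Yes, satisfiable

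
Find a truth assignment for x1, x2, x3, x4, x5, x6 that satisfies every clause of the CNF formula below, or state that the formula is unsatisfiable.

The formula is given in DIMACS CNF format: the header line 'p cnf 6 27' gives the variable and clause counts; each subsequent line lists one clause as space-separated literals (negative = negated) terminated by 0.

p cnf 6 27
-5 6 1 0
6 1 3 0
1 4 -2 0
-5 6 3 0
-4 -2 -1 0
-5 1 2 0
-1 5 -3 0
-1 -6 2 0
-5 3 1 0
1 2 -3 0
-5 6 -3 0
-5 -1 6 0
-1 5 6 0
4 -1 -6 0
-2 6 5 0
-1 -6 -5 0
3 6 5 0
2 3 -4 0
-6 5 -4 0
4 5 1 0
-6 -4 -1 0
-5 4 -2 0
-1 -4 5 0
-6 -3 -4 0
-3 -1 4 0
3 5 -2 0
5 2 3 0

UNSATISFIABLE

Branch on x5: set x5 = False.
Branch on x1: set x1 = False.
Unit clause (x4) forces x4 = True.
Unit clause (¬x6) forces x6 = False.
Unit clause (x3) forces x3 = True.
Unit clause (x2) forces x2 = True.
Now (¬x2) is unsatisfied and unit — conflict.
That branch fails; take x1 = True instead.
Unit clause (¬x3) forces x3 = False.
Unit clause (x6) forces x6 = True.
Unit clause (x2) forces x2 = True.
Now (¬x2) is unsatisfied and unit — conflict.
Either choice for x1 ends in contradiction.
That branch fails; take x5 = True instead.
Branch on x6: set x6 = True.
Unit clause (¬x1) forces x1 = False.
Unit clause (x2) forces x2 = True.
Unit clause (x4) forces x4 = True.
Unit clause (x3) forces x3 = True.
Now (¬x3) is unsatisfied and unit — conflict.
That branch fails; take x6 = False instead.
Unit clause (x1) forces x1 = True.
Now (¬x1) is unsatisfied and unit — conflict.
Either choice for x6 ends in contradiction.
Either choice for x5 ends in contradiction.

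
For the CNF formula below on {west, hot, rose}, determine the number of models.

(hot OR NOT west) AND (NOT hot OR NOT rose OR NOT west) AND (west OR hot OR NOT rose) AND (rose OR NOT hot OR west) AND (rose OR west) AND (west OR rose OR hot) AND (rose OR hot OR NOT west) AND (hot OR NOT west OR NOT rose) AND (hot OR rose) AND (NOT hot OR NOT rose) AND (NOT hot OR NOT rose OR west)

1

There are 2^3 = 8 truth assignments over (west, hot, rose).
Check each against the 11 clauses (columns in the order west, hot, rose):
  F F F  ✗ fails (rose OR west)
  F F T  ✗ fails (west OR hot OR NOT rose)
  F T F  ✗ fails (rose OR NOT hot OR west)
  F T T  ✗ fails (NOT hot OR NOT rose)
  T F F  ✗ fails (hot OR NOT west)
  T F T  ✗ fails (hot OR NOT west)
  T T F  ✓ satisfies all
  T T T  ✗ fails (NOT hot OR NOT rose OR NOT west)
1 of the 8 rows is a model.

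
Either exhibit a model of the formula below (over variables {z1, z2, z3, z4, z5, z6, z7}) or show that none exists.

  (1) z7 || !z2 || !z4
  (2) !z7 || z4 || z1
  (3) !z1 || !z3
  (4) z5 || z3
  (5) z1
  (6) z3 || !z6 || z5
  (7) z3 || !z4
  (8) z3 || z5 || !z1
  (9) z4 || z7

The clause (z1) is unit, so z1 = true.
The clause (!z3) is unit, so z3 = false.
The clause (z5) is unit, so z5 = true.
The clause (!z4) is unit, so z4 = false.
The clause (z7) is unit, so z7 = true.
Every clause is now satisfied; z2, z6 are unconstrained.

z1=true; z2=false; z3=false; z4=false; z5=true; z6=true; z7=true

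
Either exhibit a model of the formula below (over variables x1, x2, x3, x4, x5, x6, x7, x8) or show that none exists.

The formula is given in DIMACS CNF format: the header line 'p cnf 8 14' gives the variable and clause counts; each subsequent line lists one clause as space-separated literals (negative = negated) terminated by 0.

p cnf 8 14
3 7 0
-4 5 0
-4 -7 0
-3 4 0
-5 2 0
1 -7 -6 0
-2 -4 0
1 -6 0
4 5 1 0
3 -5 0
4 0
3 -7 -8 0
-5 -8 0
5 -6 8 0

The clause (x4) is unit, so x4 = True.
The clause (x5) is unit, so x5 = True.
The clause (¬x7) is unit, so x7 = False.
The clause (x3) is unit, so x3 = True.
The clause (x2) is unit, so x2 = True.
Now (¬x2) is unsatisfied and unit — conflict.

UNSATISFIABLE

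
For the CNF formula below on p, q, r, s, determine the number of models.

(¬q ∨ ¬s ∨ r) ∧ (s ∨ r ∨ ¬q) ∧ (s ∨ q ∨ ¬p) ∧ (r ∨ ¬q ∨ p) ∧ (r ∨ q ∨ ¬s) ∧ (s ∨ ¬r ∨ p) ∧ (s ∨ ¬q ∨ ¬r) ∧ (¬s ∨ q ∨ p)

4

There are 2^4 = 16 truth assignments over (p, q, r, s).
Split on s. With s = True, the clauses containing s are satisfied and ¬s drops from the rest; 3 of the 2^3 = 8 assignments to the other variables satisfy what remains.
With s = False, by the same count on the reduced clause set, 1 assignment works.
Total: 3 + 1 = 4.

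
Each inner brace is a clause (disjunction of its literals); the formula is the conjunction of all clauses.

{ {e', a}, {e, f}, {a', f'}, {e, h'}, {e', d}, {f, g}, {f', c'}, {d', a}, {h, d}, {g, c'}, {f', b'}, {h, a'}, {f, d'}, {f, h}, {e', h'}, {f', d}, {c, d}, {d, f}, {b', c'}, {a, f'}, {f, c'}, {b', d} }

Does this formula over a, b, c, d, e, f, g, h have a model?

No, unsatisfiable

Branch on e: set e = 0.
Unit clause (f) forces f = 1.
Unit clause (a') forces a = 0.
But (a) is also a unit clause — contradiction.
That branch fails; take e = 1 instead.
Unit clause (a) forces a = 1.
Unit clause (f') forces f = 0.
Unit clause (d) forces d = 1.
But (d') is also a unit clause — contradiction.
Neither e = 1 nor e = 0 works.
No assignment satisfies every clause.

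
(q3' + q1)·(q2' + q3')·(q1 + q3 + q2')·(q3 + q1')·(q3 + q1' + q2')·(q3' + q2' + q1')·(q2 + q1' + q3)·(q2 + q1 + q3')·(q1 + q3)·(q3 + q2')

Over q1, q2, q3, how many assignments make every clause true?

There are 2^3 = 8 truth assignments over (q1, q2, q3).
Split on q3. With q3 = 1, the clauses containing q3 are satisfied and q3' drops from the rest; 1 of the 2^2 = 4 assignments to the other variables satisfy what remains.
With q3 = 0, by the same count on the reduced clause set, 0 assignments work.
(One model: q1=T, q2=F, q3=T.)
Total: 1 + 0 = 1.

1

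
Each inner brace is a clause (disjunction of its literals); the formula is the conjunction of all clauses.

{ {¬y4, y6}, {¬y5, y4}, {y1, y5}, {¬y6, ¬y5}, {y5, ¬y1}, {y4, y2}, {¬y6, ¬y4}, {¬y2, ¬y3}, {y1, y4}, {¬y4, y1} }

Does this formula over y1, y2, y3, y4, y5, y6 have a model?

Suppose y4 = False.
Unit clause (¬y5) forces y5 = False.
Unit clause (y1) forces y1 = True.
Now (¬y1) is unsatisfied and unit — conflict.
So y4 must be the other value — set y4 = True.
Unit clause (y6) forces y6 = True.
Now (¬y6) is unsatisfied and unit — conflict.
Neither y4 = True nor y4 = False works.
No assignment satisfies every clause.

Unsatisfiable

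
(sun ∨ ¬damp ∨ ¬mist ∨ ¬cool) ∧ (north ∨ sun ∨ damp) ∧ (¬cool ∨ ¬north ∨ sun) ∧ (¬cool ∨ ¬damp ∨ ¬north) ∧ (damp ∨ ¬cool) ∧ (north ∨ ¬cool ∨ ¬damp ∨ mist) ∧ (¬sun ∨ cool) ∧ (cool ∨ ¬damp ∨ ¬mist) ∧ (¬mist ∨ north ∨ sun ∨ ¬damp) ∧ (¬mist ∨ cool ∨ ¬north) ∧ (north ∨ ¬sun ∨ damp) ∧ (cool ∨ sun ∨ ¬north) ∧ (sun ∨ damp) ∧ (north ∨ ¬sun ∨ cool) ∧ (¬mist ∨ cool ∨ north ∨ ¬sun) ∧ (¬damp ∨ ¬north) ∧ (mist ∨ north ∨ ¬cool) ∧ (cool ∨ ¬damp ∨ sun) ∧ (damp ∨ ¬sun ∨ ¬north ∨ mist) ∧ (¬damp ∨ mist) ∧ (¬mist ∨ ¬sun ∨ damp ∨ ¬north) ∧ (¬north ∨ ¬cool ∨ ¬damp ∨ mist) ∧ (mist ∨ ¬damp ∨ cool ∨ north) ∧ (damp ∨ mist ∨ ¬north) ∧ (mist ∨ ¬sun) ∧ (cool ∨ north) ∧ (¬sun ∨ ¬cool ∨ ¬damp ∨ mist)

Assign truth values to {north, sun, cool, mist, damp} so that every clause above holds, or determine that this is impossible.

Branch on damp: set damp = True.
(¬north) alone gives north = False.
(mist) alone gives mist = True.
(cool) alone gives cool = True.
(sun) alone gives sun = True.
This assignment satisfies each clause.

north=False; sun=True; cool=True; mist=True; damp=True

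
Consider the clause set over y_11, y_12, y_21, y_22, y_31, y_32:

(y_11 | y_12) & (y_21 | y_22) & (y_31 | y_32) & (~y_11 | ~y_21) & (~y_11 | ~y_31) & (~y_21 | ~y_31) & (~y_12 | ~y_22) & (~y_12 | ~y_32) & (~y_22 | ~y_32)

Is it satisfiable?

Try y_11 = 1.
(~y_21) alone gives y_21 = 0.
(y_22) alone gives y_22 = 1.
(~y_31) alone gives y_31 = 0.
(y_32) alone gives y_32 = 1.
Now (~y_32) is unsatisfied and unit — conflict.
So y_11 must be the other value — set y_11 = 0.
(y_12) alone gives y_12 = 1.
(~y_22) alone gives y_22 = 0.
(y_21) alone gives y_21 = 1.
(~y_31) alone gives y_31 = 0.
(y_32) alone gives y_32 = 1.
Now (~y_32) is unsatisfied and unit — conflict.
Either choice for y_11 ends in contradiction.
No assignment satisfies every clause.

No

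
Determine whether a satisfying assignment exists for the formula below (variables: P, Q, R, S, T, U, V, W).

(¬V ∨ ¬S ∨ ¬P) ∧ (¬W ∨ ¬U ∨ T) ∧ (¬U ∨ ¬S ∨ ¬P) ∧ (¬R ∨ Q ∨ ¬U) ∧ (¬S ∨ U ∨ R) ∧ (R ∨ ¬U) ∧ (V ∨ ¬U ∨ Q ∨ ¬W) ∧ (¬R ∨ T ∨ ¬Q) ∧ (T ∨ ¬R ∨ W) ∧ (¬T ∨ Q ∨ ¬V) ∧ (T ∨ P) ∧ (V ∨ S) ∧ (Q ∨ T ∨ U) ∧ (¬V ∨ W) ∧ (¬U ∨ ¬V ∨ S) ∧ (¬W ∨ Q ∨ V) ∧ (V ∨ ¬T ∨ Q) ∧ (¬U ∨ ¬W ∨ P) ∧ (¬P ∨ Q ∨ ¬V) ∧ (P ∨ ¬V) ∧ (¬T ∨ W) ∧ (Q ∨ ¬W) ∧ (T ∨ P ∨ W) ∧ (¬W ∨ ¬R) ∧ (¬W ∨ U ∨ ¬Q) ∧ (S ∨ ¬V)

No

Branch on R: set R = True.
(¬W) alone gives W = False.
(T) alone gives T = True.
But (¬T) is also a unit clause — contradiction.
Backtrack on R: now try R = False.
(¬U) alone gives U = False.
(¬S) alone gives S = False.
(V) alone gives V = True.
But (¬V) is also a unit clause — contradiction.
Either choice for R ends in contradiction.
No assignment satisfies every clause.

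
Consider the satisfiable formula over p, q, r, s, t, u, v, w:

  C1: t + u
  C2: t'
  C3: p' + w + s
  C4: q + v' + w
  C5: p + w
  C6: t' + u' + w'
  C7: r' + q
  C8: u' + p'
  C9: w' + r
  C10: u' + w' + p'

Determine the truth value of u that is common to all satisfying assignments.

True

Suppose u = 0.
(t) alone gives t = 1.
But (t') is also a unit clause — contradiction.
So every satisfying assignment has u = True.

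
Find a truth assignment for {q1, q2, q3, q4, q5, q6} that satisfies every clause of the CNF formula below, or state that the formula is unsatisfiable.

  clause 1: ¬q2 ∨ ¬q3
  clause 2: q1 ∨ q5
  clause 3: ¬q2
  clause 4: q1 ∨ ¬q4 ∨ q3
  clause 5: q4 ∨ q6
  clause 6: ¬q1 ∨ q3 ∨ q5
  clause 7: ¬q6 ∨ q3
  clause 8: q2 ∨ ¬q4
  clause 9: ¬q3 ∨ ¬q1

The clause (¬q2) is unit, so q2 = False.
The clause (¬q4) is unit, so q4 = False.
The clause (q6) is unit, so q6 = True.
The clause (q3) is unit, so q3 = True.
The clause (¬q1) is unit, so q1 = False.
The clause (q5) is unit, so q5 = True.
This assignment satisfies each clause.

q1: False; q2: False; q3: True; q4: False; q5: True; q6: True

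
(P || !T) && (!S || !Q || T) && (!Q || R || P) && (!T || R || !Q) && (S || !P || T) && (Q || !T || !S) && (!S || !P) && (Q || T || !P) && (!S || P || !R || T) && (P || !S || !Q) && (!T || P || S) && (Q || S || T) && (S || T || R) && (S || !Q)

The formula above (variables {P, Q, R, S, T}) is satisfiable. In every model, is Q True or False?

False

Suppose Q = true.
Unit clause (S) forces S = true.
Unit clause (T) forces T = true.
Unit clause (P) forces P = true.
Now (!P) is unsatisfied and unit — conflict.
So every satisfying assignment has Q = False.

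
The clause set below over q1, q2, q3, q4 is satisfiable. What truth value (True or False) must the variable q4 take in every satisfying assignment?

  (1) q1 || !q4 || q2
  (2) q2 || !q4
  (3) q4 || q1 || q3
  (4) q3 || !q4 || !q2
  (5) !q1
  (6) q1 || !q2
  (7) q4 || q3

False

Suppose q4 = true.
The clause (q2) is unit, so q2 = true.
The clause (q3) is unit, so q3 = true.
The clause (!q1) is unit, so q1 = false.
But (q1) is also a unit clause — contradiction.
So every satisfying assignment has q4 = False.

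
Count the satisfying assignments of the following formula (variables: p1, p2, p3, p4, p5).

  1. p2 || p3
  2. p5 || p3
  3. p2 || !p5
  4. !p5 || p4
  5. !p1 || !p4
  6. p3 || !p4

7

There are 2^5 = 32 truth assignments over (p1, p2, p3, p4, p5).
Split on p1. With p1 = true, the clauses containing p1 are satisfied and !p1 drops from the rest; 2 of the 2^4 = 16 assignments to the other variables satisfy what remains.
With p1 = false, by the same count on the reduced clause set, 5 assignments work.
(One model: p1=F, p2=F, p3=T, p4=F, p5=F.)
Total: 2 + 5 = 7.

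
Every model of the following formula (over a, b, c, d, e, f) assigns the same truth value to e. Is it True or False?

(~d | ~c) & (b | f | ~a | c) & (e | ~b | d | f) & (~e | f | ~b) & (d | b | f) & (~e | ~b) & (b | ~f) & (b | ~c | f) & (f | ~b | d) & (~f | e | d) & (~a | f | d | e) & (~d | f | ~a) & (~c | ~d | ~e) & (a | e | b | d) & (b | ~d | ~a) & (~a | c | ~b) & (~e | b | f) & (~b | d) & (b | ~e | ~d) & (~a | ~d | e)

Suppose e = 1.
(~b) alone gives b = 0.
(~f) alone gives f = 0.
That conflicts with the unit clause (f).
So every satisfying assignment has e = False.

False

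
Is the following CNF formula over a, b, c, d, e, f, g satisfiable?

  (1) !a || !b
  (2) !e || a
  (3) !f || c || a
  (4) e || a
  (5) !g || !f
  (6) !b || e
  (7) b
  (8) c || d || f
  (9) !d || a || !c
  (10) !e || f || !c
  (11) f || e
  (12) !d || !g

Unit clause (b) forces b = true.
Unit clause (!a) forces a = false.
Unit clause (!e) forces e = false.
That conflicts with the unit clause (e).
No assignment satisfies every clause.

No, unsatisfiable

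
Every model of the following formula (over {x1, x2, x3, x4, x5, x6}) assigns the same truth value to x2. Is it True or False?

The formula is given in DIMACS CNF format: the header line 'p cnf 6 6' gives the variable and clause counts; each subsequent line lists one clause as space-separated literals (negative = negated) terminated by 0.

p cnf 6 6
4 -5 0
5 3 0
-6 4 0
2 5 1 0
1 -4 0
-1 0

Suppose x2 = False.
(¬x1) alone gives x1 = False.
(x5) alone gives x5 = True.
(x4) alone gives x4 = True.
Now (¬x4) is unsatisfied and unit — conflict.
So every satisfying assignment has x2 = True.

True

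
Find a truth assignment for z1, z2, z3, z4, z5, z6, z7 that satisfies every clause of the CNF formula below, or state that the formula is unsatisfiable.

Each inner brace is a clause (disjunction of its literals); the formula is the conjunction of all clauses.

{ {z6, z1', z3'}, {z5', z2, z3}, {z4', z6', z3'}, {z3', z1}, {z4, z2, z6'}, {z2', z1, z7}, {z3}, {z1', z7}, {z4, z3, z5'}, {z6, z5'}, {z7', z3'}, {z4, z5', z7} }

The clause (z3) is unit, so z3 = 1.
The clause (z1) is unit, so z1 = 1.
The clause (z6) is unit, so z6 = 1.
The clause (z4') is unit, so z4 = 0.
The clause (z2) is unit, so z2 = 1.
The clause (z7) is unit, so z7 = 1.
That conflicts with the unit clause (z7').

UNSATISFIABLE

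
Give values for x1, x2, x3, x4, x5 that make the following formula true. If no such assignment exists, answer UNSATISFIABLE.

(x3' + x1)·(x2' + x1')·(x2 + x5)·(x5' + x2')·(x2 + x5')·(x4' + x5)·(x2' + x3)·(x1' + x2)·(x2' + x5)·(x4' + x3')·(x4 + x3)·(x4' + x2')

UNSATISFIABLE

Suppose x3 = 0.
The clause (x2') is unit, so x2 = 0.
The clause (x5) is unit, so x5 = 1.
Now (x5') is unsatisfied and unit — conflict.
So x3 must be the other value — set x3 = 1.
The clause (x1) is unit, so x1 = 1.
The clause (x2') is unit, so x2 = 0.
Now (x2) is unsatisfied and unit — conflict.
Neither x3 = 1 nor x3 = 0 works.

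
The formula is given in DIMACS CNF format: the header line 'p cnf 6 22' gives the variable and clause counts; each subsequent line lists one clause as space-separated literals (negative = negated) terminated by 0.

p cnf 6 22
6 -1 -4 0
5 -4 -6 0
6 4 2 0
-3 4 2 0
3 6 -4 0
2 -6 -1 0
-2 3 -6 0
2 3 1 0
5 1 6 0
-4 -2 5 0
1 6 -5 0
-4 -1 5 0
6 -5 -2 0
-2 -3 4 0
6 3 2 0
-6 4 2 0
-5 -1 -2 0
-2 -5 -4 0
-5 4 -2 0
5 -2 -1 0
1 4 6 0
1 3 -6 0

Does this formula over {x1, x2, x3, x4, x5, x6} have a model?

Try x6 = True.
Try x5 = True.
Try x2 = False.
(¬x1) alone gives x1 = False.
(x3) alone gives x3 = True.
(x4) alone gives x4 = True.
All clauses are satisfied.
A satisfying assignment: x1 ↦ False; x2 ↦ False; x3 ↦ True; x4 ↦ True; x5 ↦ True; x6 ↦ True.

Yes, satisfiable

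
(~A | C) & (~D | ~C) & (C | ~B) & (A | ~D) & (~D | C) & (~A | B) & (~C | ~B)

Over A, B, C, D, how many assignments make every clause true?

2

There are 2^4 = 16 truth assignments over (A, B, C, D).
Split on C. With C = 1, the clauses containing C are satisfied and ~C drops from the rest; 1 of the 2^3 = 8 assignments to the other variables satisfy what remains.
With C = 0, by the same count on the reduced clause set, 1 assignment works.
(One model: A=F, B=F, C=F, D=F.)
Total: 1 + 1 = 2.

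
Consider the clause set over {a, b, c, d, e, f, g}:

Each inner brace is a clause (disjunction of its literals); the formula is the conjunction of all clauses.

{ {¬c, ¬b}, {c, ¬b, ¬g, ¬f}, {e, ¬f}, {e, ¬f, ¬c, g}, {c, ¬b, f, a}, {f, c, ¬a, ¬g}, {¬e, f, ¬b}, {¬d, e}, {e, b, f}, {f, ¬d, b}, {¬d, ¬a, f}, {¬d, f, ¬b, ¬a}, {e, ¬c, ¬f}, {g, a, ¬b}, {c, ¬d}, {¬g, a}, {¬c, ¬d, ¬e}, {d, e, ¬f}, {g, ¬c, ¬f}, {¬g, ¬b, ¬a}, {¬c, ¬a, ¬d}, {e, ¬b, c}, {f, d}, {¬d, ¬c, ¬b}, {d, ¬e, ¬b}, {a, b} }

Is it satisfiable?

Try c = True.
From the singleton clause (¬b), b = False.
From the singleton clause (a), a = True.
From the singleton clause (¬d), d = False.
From the singleton clause (f), f = True.
From the singleton clause (e), e = True.
From the singleton clause (g), g = True.
Every clause now holds.
A satisfying assignment: a: True,  b: False,  c: True,  d: False,  e: True,  f: True,  g: True.

Satisfiable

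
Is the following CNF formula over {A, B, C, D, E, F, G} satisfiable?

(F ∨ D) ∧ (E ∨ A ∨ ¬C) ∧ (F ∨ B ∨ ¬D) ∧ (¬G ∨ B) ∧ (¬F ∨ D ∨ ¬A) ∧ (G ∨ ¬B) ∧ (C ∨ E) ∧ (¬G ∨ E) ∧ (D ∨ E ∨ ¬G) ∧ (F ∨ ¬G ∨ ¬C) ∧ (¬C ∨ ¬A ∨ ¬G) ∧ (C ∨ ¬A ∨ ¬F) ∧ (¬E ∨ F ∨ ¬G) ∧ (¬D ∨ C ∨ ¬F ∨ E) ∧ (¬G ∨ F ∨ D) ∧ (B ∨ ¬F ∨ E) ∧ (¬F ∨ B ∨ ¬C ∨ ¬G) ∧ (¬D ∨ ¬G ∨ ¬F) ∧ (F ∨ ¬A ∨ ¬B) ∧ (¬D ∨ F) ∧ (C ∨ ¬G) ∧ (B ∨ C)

Branch on F: set F = True.
Branch on G: set G = False.
The clause (¬B) is unit, so B = False.
The clause (E) is unit, so E = True.
The clause (C) is unit, so C = True.
Branch on D: set D = True.
Every clause is now satisfied; A is unconstrained.
A satisfying assignment: A=True; B=False; C=True; D=True; E=True; F=True; G=False.

Yes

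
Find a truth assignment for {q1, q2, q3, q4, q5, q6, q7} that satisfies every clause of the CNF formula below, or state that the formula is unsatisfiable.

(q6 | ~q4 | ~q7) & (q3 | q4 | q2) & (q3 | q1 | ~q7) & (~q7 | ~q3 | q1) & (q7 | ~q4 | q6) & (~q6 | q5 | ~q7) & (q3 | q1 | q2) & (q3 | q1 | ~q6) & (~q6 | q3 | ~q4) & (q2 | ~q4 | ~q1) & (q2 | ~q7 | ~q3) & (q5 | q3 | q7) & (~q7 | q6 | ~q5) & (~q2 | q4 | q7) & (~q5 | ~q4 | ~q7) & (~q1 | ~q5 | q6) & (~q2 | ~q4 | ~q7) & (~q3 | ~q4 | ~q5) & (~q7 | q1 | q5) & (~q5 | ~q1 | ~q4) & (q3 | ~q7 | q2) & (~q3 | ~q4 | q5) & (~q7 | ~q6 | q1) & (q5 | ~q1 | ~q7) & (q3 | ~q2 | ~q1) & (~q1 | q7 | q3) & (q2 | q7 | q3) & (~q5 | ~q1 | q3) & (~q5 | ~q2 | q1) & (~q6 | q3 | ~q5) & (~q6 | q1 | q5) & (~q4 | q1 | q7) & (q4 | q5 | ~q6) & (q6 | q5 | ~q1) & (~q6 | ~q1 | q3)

q1: 0; q2: 0; q3: 1; q4: 0; q5: 1; q6: 0; q7: 0

Branch on q6: set q6 = 0.
Branch on q4: set q4 = 0.
Branch on q3: set q3 = 1.
Branch on q7: set q7 = 0.
From the singleton clause (~q2), q2 = 0.
Branch on q1: set q1 = 0.
No clause remains; q5 is free.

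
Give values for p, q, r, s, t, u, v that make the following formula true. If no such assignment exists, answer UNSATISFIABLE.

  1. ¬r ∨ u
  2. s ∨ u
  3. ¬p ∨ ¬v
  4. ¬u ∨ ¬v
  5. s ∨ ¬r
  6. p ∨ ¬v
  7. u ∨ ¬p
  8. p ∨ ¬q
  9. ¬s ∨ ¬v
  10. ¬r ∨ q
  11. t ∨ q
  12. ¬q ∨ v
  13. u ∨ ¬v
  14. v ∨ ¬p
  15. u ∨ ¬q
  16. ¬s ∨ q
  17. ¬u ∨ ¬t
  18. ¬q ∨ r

UNSATISFIABLE

Case r = False:
From the singleton clause (¬q), q = False.
From the singleton clause (t), t = True.
From the singleton clause (¬s), s = False.
From the singleton clause (u), u = True.
Now (¬u) is unsatisfied and unit — conflict.
So r must be the other value — set r = True.
From the singleton clause (u), u = True.
From the singleton clause (¬v), v = False.
From the singleton clause (s), s = True.
From the singleton clause (q), q = True.
Now (¬q) is unsatisfied and unit — conflict.
Either choice for r ends in contradiction.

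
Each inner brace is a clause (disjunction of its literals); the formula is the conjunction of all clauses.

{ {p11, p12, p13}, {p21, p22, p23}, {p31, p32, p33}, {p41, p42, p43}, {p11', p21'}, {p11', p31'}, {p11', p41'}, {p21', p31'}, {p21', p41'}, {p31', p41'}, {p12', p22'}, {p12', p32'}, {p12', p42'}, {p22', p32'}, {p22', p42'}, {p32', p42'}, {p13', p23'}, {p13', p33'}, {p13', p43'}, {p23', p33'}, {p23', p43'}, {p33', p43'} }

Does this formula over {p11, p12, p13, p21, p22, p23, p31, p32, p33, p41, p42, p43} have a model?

Try p11 = 0.
Try p12 = 1.
The clause (p22') is unit, so p22 = 0.
The clause (p32') is unit, so p32 = 0.
The clause (p42') is unit, so p42 = 0.
Try p21 = 1.
The clause (p31') is unit, so p31 = 0.
The clause (p33) is unit, so p33 = 1.
The clause (p41') is unit, so p41 = 0.
The clause (p43) is unit, so p43 = 1.
But (p43') is also a unit clause — contradiction.
So p21 must be the other value — set p21 = 0.
The clause (p23) is unit, so p23 = 1.
The clause (p13') is unit, so p13 = 0.
The clause (p33') is unit, so p33 = 0.
The clause (p31) is unit, so p31 = 1.
The clause (p41') is unit, so p41 = 0.
The clause (p43) is unit, so p43 = 1.
But (p43') is also a unit clause — contradiction.
Neither p21 = 1 nor p21 = 0 works.
So p12 must be the other value — set p12 = 0.
The clause (p13) is unit, so p13 = 1.
The clause (p23') is unit, so p23 = 0.
The clause (p33') is unit, so p33 = 0.
The clause (p43') is unit, so p43 = 0.
Try p21 = 1.
The clause (p31') is unit, so p31 = 0.
The clause (p32) is unit, so p32 = 1.
The clause (p41') is unit, so p41 = 0.
The clause (p42) is unit, so p42 = 1.
But (p42') is also a unit clause — contradiction.
So p21 must be the other value — set p21 = 0.
The clause (p22) is unit, so p22 = 1.
The clause (p32') is unit, so p32 = 0.
The clause (p31) is unit, so p31 = 1.
The clause (p41') is unit, so p41 = 0.
The clause (p42) is unit, so p42 = 1.
But (p42') is also a unit clause — contradiction.
Neither p21 = 1 nor p21 = 0 works.
Neither p12 = 1 nor p12 = 0 works.
So p11 must be the other value — set p11 = 1.
The clause (p21') is unit, so p21 = 0.
The clause (p31') is unit, so p31 = 0.
The clause (p41') is unit, so p41 = 0.
Try p22 = 1.
The clause (p12') is unit, so p12 = 0.
The clause (p32') is unit, so p32 = 0.
The clause (p33) is unit, so p33 = 1.
The clause (p42') is unit, so p42 = 0.
The clause (p43) is unit, so p43 = 1.
But (p43') is also a unit clause — contradiction.
So p22 must be the other value — set p22 = 0.
The clause (p23) is unit, so p23 = 1.
The clause (p13') is unit, so p13 = 0.
The clause (p33') is unit, so p33 = 0.
The clause (p32) is unit, so p32 = 1.
The clause (p12') is unit, so p12 = 0.
The clause (p42') is unit, so p42 = 0.
The clause (p43) is unit, so p43 = 1.
But (p43') is also a unit clause — contradiction.
Neither p22 = 1 nor p22 = 0 works.
Neither p11 = 1 nor p11 = 0 works.
No assignment satisfies every clause.

No, unsatisfiable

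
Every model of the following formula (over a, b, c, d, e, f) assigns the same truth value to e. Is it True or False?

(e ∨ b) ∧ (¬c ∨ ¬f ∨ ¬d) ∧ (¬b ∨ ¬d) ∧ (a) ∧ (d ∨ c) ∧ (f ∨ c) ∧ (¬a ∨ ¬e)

Suppose e = True.
The clause (a) is unit, so a = True.
But (¬a) is also a unit clause — contradiction.
So every satisfying assignment has e = False.

False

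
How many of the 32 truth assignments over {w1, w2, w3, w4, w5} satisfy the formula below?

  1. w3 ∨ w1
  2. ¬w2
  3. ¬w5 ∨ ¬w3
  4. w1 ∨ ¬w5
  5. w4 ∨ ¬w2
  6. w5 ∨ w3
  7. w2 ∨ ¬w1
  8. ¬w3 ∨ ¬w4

1

There are 2^5 = 32 truth assignments over (w1, w2, w3, w4, w5).
Split on w1. With w1 = True, the clauses containing w1 are satisfied and ¬w1 drops from the rest; 0 of the 2^4 = 16 assignments to the other variables satisfy what remains.
With w1 = False, by the same count on the reduced clause set, 1 assignment works.
Total: 0 + 1 = 1.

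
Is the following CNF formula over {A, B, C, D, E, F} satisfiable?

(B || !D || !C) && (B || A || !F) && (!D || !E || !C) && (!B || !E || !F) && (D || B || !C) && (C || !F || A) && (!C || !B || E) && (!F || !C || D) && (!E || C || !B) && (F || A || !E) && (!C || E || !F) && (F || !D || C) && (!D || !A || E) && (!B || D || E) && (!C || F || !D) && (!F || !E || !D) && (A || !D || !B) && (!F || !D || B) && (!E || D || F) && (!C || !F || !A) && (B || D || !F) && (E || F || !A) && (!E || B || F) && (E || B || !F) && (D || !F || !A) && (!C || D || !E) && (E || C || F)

No, unsatisfiable

Suppose B = true.
Suppose E = false.
(!C) alone gives C = false.
(D) alone gives D = true.
(F) alone gives F = true.
(A) alone gives A = true.
But (!A) is also a unit clause — contradiction.
That branch fails; take E = true instead.
(!F) alone gives F = false.
(C) alone gives C = true.
(!D) alone gives D = false.
But (D) is also a unit clause — contradiction.
Either choice for E ends in contradiction.
That branch fails; take B = false instead.
Suppose D = false.
(!C) alone gives C = false.
(!F) alone gives F = false.
(!E) alone gives E = false.
But (E) is also a unit clause — contradiction.
That branch fails; take D = true instead.
(!C) alone gives C = false.
(F) alone gives F = true.
But (!F) is also a unit clause — contradiction.
Either choice for D ends in contradiction.
Either choice for B ends in contradiction.
No assignment satisfies every clause.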